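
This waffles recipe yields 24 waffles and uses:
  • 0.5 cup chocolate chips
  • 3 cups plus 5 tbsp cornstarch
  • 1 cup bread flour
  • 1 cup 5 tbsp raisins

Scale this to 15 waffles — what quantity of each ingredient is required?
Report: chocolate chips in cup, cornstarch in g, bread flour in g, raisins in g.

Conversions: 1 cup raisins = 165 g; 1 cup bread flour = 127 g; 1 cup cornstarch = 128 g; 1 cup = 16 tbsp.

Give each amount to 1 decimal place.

chocolate chips: 0.3 cup; cornstarch: 265.0 g; bread flour: 79.4 g; raisins: 135.4 g

Scaling factor: 15/24 = 5/8 = 0.625.
chocolate chips: 0.5 cup × 5/8 ≈ 0.3 cup
cornstarch: (3 cup + 5 tbsp = 3.3125 cup) × 5/8 × 128 g/cup = 265.0 g
bread flour: 1 cup × 5/8 × 127 g/cup ≈ 79.4 g
raisins: (1 cup + 5 tbsp = 1.3125 cup) × 5/8 × 165 g/cup ≈ 135.4 g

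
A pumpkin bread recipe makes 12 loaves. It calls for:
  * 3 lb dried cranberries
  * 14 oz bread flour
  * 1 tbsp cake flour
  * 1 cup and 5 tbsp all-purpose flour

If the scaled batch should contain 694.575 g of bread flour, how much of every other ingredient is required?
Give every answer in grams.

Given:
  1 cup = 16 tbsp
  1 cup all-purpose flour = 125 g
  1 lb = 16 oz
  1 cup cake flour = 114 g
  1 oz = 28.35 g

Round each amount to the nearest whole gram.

The original recipe has 396.9 g of bread flour, so the scaling factor is 694.575 ÷ 396.9 = 7/4 = 1.75.
dried cranberries: 3 lb × 7/4 × 16 oz/lb × 28.35 g/oz ≈ 2381 g
cake flour: 1 tbsp × 7/4 ÷ 16 tbsp/cup × 114 g/cup ≈ 12 g
all-purpose flour: (1 cup + 5 tbsp = 1.3125 cup) × 7/4 × 125 g/cup ≈ 287 g

dried cranberries: 2381 g; cake flour: 12 g; all-purpose flour: 287 g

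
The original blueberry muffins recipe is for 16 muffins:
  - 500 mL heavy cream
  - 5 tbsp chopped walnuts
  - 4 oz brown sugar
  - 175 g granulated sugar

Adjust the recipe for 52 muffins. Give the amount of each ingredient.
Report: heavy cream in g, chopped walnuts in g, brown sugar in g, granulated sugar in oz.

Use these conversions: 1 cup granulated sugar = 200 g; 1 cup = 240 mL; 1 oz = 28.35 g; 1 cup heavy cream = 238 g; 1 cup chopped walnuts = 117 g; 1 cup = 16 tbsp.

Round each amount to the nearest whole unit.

heavy cream: 1611 g; chopped walnuts: 119 g; brown sugar: 369 g; granulated sugar: 20 oz

Scaling factor: 52/16 = 13/4 = 3.25.
heavy cream: 500 mL × 13/4 ÷ 240 mL/cup × 238 g/cup ≈ 1611 g
chopped walnuts: 5 tbsp × 13/4 ÷ 16 tbsp/cup × 117 g/cup ≈ 119 g
brown sugar: 4 oz × 13/4 × 28.35 g/oz ≈ 369 g
granulated sugar: 175 g × 13/4 ÷ 28.35 g/oz ≈ 20 oz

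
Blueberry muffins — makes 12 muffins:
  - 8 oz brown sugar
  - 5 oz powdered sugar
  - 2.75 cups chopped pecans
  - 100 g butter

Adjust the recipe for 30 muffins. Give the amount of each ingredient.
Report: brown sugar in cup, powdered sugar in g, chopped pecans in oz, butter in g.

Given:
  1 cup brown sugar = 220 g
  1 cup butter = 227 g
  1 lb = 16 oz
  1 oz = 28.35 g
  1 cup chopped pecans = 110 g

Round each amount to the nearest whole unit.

brown sugar: 3 cup; powdered sugar: 354 g; chopped pecans: 27 oz; butter: 250 g

Scaling factor: 30/12 = 5/2 = 2.5.
brown sugar: 8 oz × 5/2 × 28.35 g/oz ÷ 220 g/cup ≈ 3 cup
powdered sugar: 5 oz × 5/2 × 28.35 g/oz ≈ 354 g
chopped pecans: 2.75 cup × 5/2 × 110 g/cup ÷ 28.35 g/oz ≈ 27 oz
butter: 100 g × 5/2 = 250 g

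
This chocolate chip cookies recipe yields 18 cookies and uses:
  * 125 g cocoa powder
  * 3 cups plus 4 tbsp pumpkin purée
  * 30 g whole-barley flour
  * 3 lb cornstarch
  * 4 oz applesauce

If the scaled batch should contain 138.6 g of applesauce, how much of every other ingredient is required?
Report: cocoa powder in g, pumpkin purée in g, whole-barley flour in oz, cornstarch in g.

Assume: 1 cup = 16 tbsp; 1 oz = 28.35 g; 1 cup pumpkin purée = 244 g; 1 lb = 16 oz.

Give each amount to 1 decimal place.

cocoa powder: 152.8 g; pumpkin purée: 969.2 g; whole-barley flour: 1.3 oz; cornstarch: 1663.2 g

The original recipe has 113.4 g of applesauce, so the scaling factor is 138.6 ÷ 113.4 = 11/9.
cocoa powder: 125 g × 11/9 ≈ 152.8 g
pumpkin purée: (3 cup + 4 tbsp = 3.25 cup) × 11/9 × 244 g/cup ≈ 969.2 g
whole-barley flour: 30 g × 11/9 ÷ 28.35 g/oz ≈ 1.3 oz
cornstarch: 3 lb × 11/9 × 16 oz/lb × 28.35 g/oz = 1663.2 g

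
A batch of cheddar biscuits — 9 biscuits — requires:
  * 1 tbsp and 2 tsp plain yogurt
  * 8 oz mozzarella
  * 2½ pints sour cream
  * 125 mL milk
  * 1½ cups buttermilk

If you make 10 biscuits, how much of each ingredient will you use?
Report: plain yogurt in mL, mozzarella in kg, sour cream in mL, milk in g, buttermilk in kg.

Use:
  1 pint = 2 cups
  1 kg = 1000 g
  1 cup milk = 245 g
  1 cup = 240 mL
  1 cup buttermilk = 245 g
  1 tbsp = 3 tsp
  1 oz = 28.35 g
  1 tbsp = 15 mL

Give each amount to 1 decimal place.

Scaling factor: 10/9.
plain yogurt: (1 tbsp + 2 tsp = 5/3 tbsp) × 10/9 × 15 mL/tbsp ≈ 27.8 mL
mozzarella: 8 oz × 10/9 × 28.35 g/oz ÷ 1000 g/kg ≈ 0.3 kg
sour cream: 2.5 pint × 10/9 × 2 cup/pint × 240 mL/cup ≈ 1333.3 mL
milk: 125 mL × 10/9 ÷ 240 mL/cup × 245 g/cup ≈ 141.8 g
buttermilk: 1.5 cup × 10/9 × 245 g/cup ÷ 1000 g/kg ≈ 0.4 kg

plain yogurt: 27.8 mL; mozzarella: 0.3 kg; sour cream: 1333.3 mL; milk: 141.8 g; buttermilk: 0.4 kg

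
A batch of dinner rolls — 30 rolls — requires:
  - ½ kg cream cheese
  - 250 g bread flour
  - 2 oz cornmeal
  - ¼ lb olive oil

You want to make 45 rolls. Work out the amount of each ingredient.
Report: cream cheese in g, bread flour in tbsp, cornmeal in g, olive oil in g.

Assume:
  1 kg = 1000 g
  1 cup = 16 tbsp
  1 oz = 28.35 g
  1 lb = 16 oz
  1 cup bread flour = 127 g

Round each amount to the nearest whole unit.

cream cheese: 750 g; bread flour: 47 tbsp; cornmeal: 85 g; olive oil: 170 g

Scaling factor: 45/30 = 3/2 = 1.5.
cream cheese: 0.5 kg × 3/2 × 1000 g/kg = 750 g
bread flour: 250 g × 3/2 ÷ 127 g/cup × 16 tbsp/cup ≈ 47 tbsp
cornmeal: 2 oz × 3/2 × 28.35 g/oz ≈ 85 g
olive oil: 0.25 lb × 3/2 × 16 oz/lb × 28.35 g/oz ≈ 170 g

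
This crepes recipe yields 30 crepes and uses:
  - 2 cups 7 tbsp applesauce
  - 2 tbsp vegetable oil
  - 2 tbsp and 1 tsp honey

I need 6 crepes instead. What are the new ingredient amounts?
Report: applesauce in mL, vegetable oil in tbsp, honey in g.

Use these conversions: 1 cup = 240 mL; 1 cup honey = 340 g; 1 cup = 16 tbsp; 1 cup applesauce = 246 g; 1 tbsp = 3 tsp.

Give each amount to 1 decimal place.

Scaling factor: 6/30 = 1/5 = 0.2.
applesauce: (2 cup + 7 tbsp = 2.4375 cup) × 1/5 × 240 mL/cup = 117.0 mL
vegetable oil: 2 tbsp × 1/5 = 0.4 tbsp
honey: (2 tbsp + 1 tsp = 7/3 tbsp) × 1/5 ÷ 16 tbsp/cup × 340 g/cup ≈ 9.9 g

applesauce: 117.0 mL; vegetable oil: 0.4 tbsp; honey: 9.9 g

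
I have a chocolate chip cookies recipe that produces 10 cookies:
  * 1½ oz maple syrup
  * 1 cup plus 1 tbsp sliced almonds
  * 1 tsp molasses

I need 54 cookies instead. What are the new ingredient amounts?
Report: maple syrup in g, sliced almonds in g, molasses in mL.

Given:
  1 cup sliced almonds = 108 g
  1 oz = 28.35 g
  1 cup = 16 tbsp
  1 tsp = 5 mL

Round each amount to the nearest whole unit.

Scaling factor: 54/10 = 27/5 = 5.4.
maple syrup: 1.5 oz × 27/5 × 28.35 g/oz ≈ 230 g
sliced almonds: (1 cup + 1 tbsp = 1.0625 cup) × 27/5 × 108 g/cup ≈ 620 g
molasses: 1 tsp × 27/5 × 5 mL/tsp = 27 mL

maple syrup: 230 g; sliced almonds: 620 g; molasses: 27 mL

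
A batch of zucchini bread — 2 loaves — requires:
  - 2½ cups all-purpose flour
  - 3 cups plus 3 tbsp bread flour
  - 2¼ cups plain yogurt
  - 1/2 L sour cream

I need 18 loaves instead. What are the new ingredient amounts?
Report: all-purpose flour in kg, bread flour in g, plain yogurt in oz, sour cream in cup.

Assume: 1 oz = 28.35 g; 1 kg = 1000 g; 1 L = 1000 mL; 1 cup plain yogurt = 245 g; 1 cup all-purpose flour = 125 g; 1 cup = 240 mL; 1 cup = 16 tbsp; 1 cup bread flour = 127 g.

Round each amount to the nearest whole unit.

Scaling factor: 18/2 = 9.
all-purpose flour: 2.5 cup × 9 × 125 g/cup ÷ 1000 g/kg ≈ 3 kg
bread flour: (3 cup + 3 tbsp = 3.1875 cup) × 9 × 127 g/cup ≈ 3643 g
plain yogurt: 2.25 cup × 9 × 245 g/cup ÷ 28.35 g/oz = 175 oz
sour cream: 0.5 L × 9 × 1000 mL/L ÷ 240 mL/cup ≈ 19 cup

all-purpose flour: 3 kg; bread flour: 3643 g; plain yogurt: 175 oz; sour cream: 19 cup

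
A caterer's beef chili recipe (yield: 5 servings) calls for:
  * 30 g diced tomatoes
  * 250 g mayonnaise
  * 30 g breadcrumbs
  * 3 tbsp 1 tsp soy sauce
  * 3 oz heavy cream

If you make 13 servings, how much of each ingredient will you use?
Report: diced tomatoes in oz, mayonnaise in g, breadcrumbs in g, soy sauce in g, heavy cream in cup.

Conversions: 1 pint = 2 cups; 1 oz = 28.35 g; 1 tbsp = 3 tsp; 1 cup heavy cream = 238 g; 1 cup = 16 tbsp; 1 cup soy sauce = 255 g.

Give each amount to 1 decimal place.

diced tomatoes: 2.8 oz; mayonnaise: 650.0 g; breadcrumbs: 78.0 g; soy sauce: 138.1 g; heavy cream: 0.9 cup

Scaling factor: 13/5 = 2.6.
diced tomatoes: 30 g × 13/5 ÷ 28.35 g/oz ≈ 2.8 oz
mayonnaise: 250 g × 13/5 = 650.0 g
breadcrumbs: 30 g × 13/5 = 78.0 g
soy sauce: (3 tbsp + 1 tsp = 10/3 tbsp) × 13/5 ÷ 16 tbsp/cup × 255 g/cup ≈ 138.1 g
heavy cream: 3 oz × 13/5 × 28.35 g/oz ÷ 238 g/cup ≈ 0.9 cup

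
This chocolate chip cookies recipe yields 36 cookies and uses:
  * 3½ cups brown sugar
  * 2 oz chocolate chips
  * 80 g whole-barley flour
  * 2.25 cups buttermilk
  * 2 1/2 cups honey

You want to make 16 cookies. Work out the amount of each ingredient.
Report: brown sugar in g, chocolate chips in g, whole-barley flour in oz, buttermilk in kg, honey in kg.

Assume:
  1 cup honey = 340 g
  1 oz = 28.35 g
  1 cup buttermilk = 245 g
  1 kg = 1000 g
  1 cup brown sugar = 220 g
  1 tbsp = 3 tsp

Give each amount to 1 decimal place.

brown sugar: 342.2 g; chocolate chips: 25.2 g; whole-barley flour: 1.3 oz; buttermilk: 0.2 kg; honey: 0.4 kg

Scaling factor: 16/36 = 4/9.
brown sugar: 3.5 cup × 4/9 × 220 g/cup ≈ 342.2 g
chocolate chips: 2 oz × 4/9 × 28.35 g/oz = 25.2 g
whole-barley flour: 80 g × 4/9 ÷ 28.35 g/oz ≈ 1.3 oz
buttermilk: 2.25 cup × 4/9 × 245 g/cup ÷ 1000 g/kg ≈ 0.2 kg
honey: 2.5 cup × 4/9 × 340 g/cup ÷ 1000 g/kg ≈ 0.4 kg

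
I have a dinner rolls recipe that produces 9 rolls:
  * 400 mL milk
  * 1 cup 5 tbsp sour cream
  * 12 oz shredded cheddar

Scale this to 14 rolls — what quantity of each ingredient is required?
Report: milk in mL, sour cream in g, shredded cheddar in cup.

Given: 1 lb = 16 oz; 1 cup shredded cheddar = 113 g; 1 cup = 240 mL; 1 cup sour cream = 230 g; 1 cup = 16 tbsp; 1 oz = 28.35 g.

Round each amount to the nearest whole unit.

milk: 622 mL; sour cream: 470 g; shredded cheddar: 5 cup

Scaling factor: 14/9.
milk: 400 mL × 14/9 ≈ 622 mL
sour cream: (1 cup + 5 tbsp = 1.3125 cup) × 14/9 × 230 g/cup ≈ 470 g
shredded cheddar: 12 oz × 14/9 × 28.35 g/oz ÷ 113 g/cup ≈ 5 cup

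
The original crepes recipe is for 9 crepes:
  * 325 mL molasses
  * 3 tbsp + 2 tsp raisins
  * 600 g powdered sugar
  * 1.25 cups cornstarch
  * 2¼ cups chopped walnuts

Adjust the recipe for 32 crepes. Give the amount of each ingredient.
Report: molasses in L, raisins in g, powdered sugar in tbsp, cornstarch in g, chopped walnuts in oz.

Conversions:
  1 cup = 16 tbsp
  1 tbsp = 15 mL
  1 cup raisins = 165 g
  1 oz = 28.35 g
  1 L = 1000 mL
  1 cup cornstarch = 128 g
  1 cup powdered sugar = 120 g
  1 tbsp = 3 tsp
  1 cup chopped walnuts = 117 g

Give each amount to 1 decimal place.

Scaling factor: 32/9.
molasses: 325 mL × 32/9 ÷ 1000 mL/L ≈ 1.2 L
raisins: (3 tbsp + 2 tsp = 11/3 tbsp) × 32/9 ÷ 16 tbsp/cup × 165 g/cup ≈ 134.4 g
powdered sugar: 600 g × 32/9 ÷ 120 g/cup × 16 tbsp/cup ≈ 284.4 tbsp
cornstarch: 1.25 cup × 32/9 × 128 g/cup ≈ 568.9 g
chopped walnuts: 2.25 cup × 32/9 × 117 g/cup ÷ 28.35 g/oz ≈ 33.0 oz

molasses: 1.2 L; raisins: 134.4 g; powdered sugar: 284.4 tbsp; cornstarch: 568.9 g; chopped walnuts: 33.0 oz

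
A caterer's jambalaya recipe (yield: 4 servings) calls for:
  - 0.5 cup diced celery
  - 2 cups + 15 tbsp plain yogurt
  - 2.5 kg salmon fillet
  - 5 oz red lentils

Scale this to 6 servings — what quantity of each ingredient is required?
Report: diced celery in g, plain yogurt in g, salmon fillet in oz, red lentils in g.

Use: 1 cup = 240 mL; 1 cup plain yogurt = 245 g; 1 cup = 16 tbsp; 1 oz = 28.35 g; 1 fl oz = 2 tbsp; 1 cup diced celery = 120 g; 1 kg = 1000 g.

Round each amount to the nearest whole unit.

diced celery: 90 g; plain yogurt: 1080 g; salmon fillet: 132 oz; red lentils: 213 g

Scaling factor: 6/4 = 3/2 = 1.5.
diced celery: 0.5 cup × 3/2 × 120 g/cup = 90 g
plain yogurt: (2 cup + 15 tbsp = 2.9375 cup) × 3/2 × 245 g/cup ≈ 1080 g
salmon fillet: 2.5 kg × 3/2 × 1000 g/kg ÷ 28.35 g/oz ≈ 132 oz
red lentils: 5 oz × 3/2 × 28.35 g/oz ≈ 213 g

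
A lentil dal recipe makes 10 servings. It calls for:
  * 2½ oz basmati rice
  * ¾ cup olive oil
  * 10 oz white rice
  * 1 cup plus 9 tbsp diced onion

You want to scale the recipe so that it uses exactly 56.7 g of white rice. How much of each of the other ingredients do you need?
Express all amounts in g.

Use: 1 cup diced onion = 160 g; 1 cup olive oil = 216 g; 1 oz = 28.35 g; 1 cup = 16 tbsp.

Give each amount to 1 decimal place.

The original recipe has 283.5 g of white rice, so the scaling factor is 56.7 ÷ 283.5 = 1/5 = 0.2.
basmati rice: 2.5 oz × 1/5 × 28.35 g/oz ≈ 14.2 g
olive oil: 0.75 cup × 1/5 × 216 g/cup = 32.4 g
diced onion: (1 cup + 9 tbsp = 1.5625 cup) × 1/5 × 160 g/cup = 50.0 g

basmati rice: 14.2 g; olive oil: 32.4 g; diced onion: 50.0 g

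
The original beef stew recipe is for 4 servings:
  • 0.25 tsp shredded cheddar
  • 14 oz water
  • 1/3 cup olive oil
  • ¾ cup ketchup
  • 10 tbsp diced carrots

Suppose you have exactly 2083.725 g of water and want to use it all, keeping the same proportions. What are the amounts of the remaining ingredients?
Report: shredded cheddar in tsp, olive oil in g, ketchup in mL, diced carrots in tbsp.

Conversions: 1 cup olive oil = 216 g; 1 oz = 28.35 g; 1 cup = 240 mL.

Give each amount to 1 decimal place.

shredded cheddar: 1.3 tsp; olive oil: 378.0 g; ketchup: 945.0 mL; diced carrots: 52.5 tbsp

The original recipe has 396.9 g of water, so the scaling factor is 2083.725 ÷ 396.9 = 21/4 = 5.25.
shredded cheddar: 0.25 tsp × 21/4 ≈ 1.3 tsp
olive oil: 1/3 cup × 21/4 × 216 g/cup = 378.0 g
ketchup: 0.75 cup × 21/4 × 240 mL/cup = 945.0 mL
diced carrots: 10 tbsp × 21/4 = 52.5 tbsp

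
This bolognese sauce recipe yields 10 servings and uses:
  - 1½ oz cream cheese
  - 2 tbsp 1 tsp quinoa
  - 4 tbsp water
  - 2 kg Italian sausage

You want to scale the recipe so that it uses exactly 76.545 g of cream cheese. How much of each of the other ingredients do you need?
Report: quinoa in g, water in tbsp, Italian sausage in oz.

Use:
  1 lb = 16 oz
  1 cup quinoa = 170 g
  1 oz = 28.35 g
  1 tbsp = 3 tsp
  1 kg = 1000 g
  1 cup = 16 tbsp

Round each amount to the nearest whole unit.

The original recipe has 42.525 g of cream cheese, so the scaling factor is 76.545 ÷ 42.525 = 9/5 = 1.8.
quinoa: (2 tbsp + 1 tsp = 7/3 tbsp) × 9/5 ÷ 16 tbsp/cup × 170 g/cup ≈ 45 g
water: 4 tbsp × 9/5 ≈ 7 tbsp
Italian sausage: 2 kg × 9/5 × 1000 g/kg ÷ 28.35 g/oz ≈ 127 oz

quinoa: 45 g; water: 7 tbsp; Italian sausage: 127 oz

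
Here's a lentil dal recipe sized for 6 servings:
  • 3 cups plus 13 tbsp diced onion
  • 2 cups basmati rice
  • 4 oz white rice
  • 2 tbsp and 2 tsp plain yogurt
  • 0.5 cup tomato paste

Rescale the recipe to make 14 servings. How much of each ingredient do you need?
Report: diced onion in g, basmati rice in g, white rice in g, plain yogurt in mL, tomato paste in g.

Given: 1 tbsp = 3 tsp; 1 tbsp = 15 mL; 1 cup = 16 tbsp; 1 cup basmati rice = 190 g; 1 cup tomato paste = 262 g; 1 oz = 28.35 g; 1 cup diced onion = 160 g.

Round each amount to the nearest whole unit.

Scaling factor: 14/6 = 7/3.
diced onion: (3 cup + 13 tbsp = 3.8125 cup) × 7/3 × 160 g/cup ≈ 1423 g
basmati rice: 2 cup × 7/3 × 190 g/cup ≈ 887 g
white rice: 4 oz × 7/3 × 28.35 g/oz ≈ 265 g
plain yogurt: (2 tbsp + 2 tsp = 8/3 tbsp) × 7/3 × 15 mL/tbsp ≈ 93 mL
tomato paste: 0.5 cup × 7/3 × 262 g/cup ≈ 306 g

diced onion: 1423 g; basmati rice: 887 g; white rice: 265 g; plain yogurt: 93 mL; tomato paste: 306 g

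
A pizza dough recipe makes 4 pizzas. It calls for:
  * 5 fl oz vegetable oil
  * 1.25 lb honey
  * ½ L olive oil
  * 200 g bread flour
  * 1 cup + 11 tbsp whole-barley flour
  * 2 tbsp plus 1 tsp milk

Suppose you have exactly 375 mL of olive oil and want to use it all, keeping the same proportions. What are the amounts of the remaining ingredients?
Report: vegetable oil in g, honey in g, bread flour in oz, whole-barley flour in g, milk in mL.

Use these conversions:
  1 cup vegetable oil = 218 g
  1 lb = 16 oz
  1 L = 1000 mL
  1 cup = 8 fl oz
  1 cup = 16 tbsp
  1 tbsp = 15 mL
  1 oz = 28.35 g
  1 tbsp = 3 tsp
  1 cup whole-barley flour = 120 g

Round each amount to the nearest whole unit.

vegetable oil: 102 g; honey: 425 g; bread flour: 5 oz; whole-barley flour: 152 g; milk: 26 mL

The original recipe has 500 mL of olive oil, so the scaling factor is 375 ÷ 500 = 3/4 = 0.75.
vegetable oil: 5 fl oz × 3/4 ÷ 8 fl oz/cup × 218 g/cup ≈ 102 g
honey: 1.25 lb × 3/4 × 16 oz/lb × 28.35 g/oz ≈ 425 g
bread flour: 200 g × 3/4 ÷ 28.35 g/oz ≈ 5 oz
whole-barley flour: (1 cup + 11 tbsp = 1.6875 cup) × 3/4 × 120 g/cup ≈ 152 g
milk: (2 tbsp + 1 tsp = 7/3 tbsp) × 3/4 × 15 mL/tbsp ≈ 26 mL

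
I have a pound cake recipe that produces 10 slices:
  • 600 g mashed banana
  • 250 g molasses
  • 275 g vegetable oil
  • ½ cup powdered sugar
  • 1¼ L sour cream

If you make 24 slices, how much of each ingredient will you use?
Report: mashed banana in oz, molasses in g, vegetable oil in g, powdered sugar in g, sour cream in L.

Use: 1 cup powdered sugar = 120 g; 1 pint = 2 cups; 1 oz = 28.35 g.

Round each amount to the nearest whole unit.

mashed banana: 51 oz; molasses: 600 g; vegetable oil: 660 g; powdered sugar: 144 g; sour cream: 3 L

Scaling factor: 24/10 = 12/5 = 2.4.
mashed banana: 600 g × 12/5 ÷ 28.35 g/oz ≈ 51 oz
molasses: 250 g × 12/5 = 600 g
vegetable oil: 275 g × 12/5 = 660 g
powdered sugar: 0.5 cup × 12/5 × 120 g/cup = 144 g
sour cream: 1.25 L × 12/5 = 3 L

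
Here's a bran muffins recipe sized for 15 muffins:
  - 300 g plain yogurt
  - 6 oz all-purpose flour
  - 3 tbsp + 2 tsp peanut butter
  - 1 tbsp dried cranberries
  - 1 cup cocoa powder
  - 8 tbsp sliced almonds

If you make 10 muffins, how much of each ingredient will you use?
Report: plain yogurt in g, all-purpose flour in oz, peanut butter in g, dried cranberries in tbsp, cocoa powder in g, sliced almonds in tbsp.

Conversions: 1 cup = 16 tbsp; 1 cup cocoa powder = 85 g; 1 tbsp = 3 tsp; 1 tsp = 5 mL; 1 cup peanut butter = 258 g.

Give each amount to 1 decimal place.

plain yogurt: 200.0 g; all-purpose flour: 4.0 oz; peanut butter: 39.4 g; dried cranberries: 0.7 tbsp; cocoa powder: 56.7 g; sliced almonds: 5.3 tbsp

Scaling factor: 10/15 = 2/3.
plain yogurt: 300 g × 2/3 = 200.0 g
all-purpose flour: 6 oz × 2/3 = 4.0 oz
peanut butter: (3 tbsp + 2 tsp = 11/3 tbsp) × 2/3 ÷ 16 tbsp/cup × 258 g/cup ≈ 39.4 g
dried cranberries: 1 tbsp × 2/3 ≈ 0.7 tbsp
cocoa powder: 1 cup × 2/3 × 85 g/cup ≈ 56.7 g
sliced almonds: 8 tbsp × 2/3 ≈ 5.3 tbsp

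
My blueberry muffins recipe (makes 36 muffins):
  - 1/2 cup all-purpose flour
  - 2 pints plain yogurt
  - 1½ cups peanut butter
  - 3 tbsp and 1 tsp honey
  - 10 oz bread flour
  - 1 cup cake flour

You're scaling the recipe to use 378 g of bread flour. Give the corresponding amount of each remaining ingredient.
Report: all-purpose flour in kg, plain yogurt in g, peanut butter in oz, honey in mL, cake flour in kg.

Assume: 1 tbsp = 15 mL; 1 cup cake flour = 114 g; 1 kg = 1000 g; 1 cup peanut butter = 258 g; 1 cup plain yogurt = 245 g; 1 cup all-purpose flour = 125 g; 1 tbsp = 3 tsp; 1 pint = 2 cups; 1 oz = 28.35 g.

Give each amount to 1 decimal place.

all-purpose flour: 0.1 kg; plain yogurt: 1306.7 g; peanut butter: 18.2 oz; honey: 66.7 mL; cake flour: 0.2 kg

The original recipe has 283.5 g of bread flour, so the scaling factor is 378 ÷ 283.5 = 4/3.
all-purpose flour: 0.5 cup × 4/3 × 125 g/cup ÷ 1000 g/kg ≈ 0.1 kg
plain yogurt: 2 pint × 4/3 × 2 cup/pint × 245 g/cup ≈ 1306.7 g
peanut butter: 1.5 cup × 4/3 × 258 g/cup ÷ 28.35 g/oz ≈ 18.2 oz
honey: (3 tbsp + 1 tsp = 10/3 tbsp) × 4/3 × 15 mL/tbsp ≈ 66.7 mL
cake flour: 1 cup × 4/3 × 114 g/cup ÷ 1000 g/kg ≈ 0.2 kg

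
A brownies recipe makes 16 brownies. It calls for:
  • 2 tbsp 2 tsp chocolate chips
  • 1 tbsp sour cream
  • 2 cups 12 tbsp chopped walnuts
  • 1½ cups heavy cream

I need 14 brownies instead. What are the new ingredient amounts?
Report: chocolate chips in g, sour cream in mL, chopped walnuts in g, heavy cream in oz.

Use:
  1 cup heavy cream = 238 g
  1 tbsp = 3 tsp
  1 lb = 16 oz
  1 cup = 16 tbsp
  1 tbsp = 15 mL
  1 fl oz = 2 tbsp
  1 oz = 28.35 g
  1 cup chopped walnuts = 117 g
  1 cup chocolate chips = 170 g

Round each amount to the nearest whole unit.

Scaling factor: 14/16 = 7/8 = 0.875.
chocolate chips: (2 tbsp + 2 tsp = 8/3 tbsp) × 7/8 ÷ 16 tbsp/cup × 170 g/cup ≈ 25 g
sour cream: 1 tbsp × 7/8 × 15 mL/tbsp ≈ 13 mL
chopped walnuts: (2 cup + 12 tbsp = 2.75 cup) × 7/8 × 117 g/cup ≈ 282 g
heavy cream: 1.5 cup × 7/8 × 238 g/cup ÷ 28.35 g/oz ≈ 11 oz

chocolate chips: 25 g; sour cream: 13 mL; chopped walnuts: 282 g; heavy cream: 11 oz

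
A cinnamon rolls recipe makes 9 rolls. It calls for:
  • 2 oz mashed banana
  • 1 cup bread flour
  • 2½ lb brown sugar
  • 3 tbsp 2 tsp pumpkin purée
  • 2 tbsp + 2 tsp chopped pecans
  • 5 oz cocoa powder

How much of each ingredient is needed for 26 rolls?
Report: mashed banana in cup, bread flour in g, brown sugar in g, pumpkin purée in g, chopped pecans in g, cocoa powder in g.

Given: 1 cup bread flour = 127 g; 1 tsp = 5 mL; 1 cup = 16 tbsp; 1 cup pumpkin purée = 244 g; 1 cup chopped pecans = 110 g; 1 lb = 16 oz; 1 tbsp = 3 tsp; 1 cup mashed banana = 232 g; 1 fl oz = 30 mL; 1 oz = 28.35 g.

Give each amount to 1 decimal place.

Scaling factor: 26/9.
mashed banana: 2 oz × 26/9 × 28.35 g/oz ÷ 232 g/cup ≈ 0.7 cup
bread flour: 1 cup × 26/9 × 127 g/cup ≈ 366.9 g
brown sugar: 2.5 lb × 26/9 × 16 oz/lb × 28.35 g/oz = 3276.0 g
pumpkin purée: (3 tbsp + 2 tsp = 11/3 tbsp) × 26/9 ÷ 16 tbsp/cup × 244 g/cup ≈ 161.5 g
chopped pecans: (2 tbsp + 2 tsp = 8/3 tbsp) × 26/9 ÷ 16 tbsp/cup × 110 g/cup ≈ 53.0 g
cocoa powder: 5 oz × 26/9 × 28.35 g/oz = 409.5 g

mashed banana: 0.7 cup; bread flour: 366.9 g; brown sugar: 3276.0 g; pumpkin purée: 161.5 g; chopped pecans: 53.0 g; cocoa powder: 409.5 g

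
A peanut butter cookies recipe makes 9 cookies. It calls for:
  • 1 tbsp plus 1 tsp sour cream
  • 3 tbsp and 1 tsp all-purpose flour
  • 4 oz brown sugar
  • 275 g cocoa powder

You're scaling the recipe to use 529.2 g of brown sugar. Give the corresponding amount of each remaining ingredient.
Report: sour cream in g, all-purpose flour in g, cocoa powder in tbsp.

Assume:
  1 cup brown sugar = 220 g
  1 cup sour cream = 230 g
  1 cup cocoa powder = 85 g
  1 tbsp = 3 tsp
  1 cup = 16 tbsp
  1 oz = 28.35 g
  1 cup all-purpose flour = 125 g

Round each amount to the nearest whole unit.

The original recipe has 113.4 g of brown sugar, so the scaling factor is 529.2 ÷ 113.4 = 14/3.
sour cream: (1 tbsp + 1 tsp = 4/3 tbsp) × 14/3 ÷ 16 tbsp/cup × 230 g/cup ≈ 89 g
all-purpose flour: (3 tbsp + 1 tsp = 10/3 tbsp) × 14/3 ÷ 16 tbsp/cup × 125 g/cup ≈ 122 g
cocoa powder: 275 g × 14/3 ÷ 85 g/cup × 16 tbsp/cup ≈ 242 tbsp

sour cream: 89 g; all-purpose flour: 122 g; cocoa powder: 242 tbsp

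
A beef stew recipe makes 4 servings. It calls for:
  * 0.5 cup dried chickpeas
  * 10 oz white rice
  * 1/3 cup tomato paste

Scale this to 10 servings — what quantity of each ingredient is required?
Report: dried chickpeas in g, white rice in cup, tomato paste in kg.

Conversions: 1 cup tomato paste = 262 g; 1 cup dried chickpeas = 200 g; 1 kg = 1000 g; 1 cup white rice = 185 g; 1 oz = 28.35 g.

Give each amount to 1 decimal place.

dried chickpeas: 250.0 g; white rice: 3.8 cup; tomato paste: 0.2 kg

Scaling factor: 10/4 = 5/2 = 2.5.
dried chickpeas: 0.5 cup × 5/2 × 200 g/cup = 250.0 g
white rice: 10 oz × 5/2 × 28.35 g/oz ÷ 185 g/cup ≈ 3.8 cup
tomato paste: 1/3 cup × 5/2 × 262 g/cup ÷ 1000 g/kg ≈ 0.2 kg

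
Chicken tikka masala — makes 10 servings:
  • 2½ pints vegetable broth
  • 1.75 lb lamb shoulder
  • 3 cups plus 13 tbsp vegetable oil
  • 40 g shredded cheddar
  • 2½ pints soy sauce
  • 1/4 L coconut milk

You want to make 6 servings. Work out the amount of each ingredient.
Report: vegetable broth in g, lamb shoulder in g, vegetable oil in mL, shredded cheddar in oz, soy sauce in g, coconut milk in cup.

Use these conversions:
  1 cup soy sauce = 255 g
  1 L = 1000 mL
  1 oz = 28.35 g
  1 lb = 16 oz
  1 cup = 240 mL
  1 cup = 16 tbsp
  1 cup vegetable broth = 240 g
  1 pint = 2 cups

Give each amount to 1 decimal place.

Scaling factor: 6/10 = 3/5 = 0.6.
vegetable broth: 2.5 pint × 3/5 × 2 cup/pint × 240 g/cup = 720.0 g
lamb shoulder: 1.75 lb × 3/5 × 16 oz/lb × 28.35 g/oz ≈ 476.3 g
vegetable oil: (3 cup + 13 tbsp = 3.8125 cup) × 3/5 × 240 mL/cup = 549.0 mL
shredded cheddar: 40 g × 3/5 ÷ 28.35 g/oz ≈ 0.8 oz
soy sauce: 2.5 pint × 3/5 × 2 cup/pint × 255 g/cup = 765.0 g
coconut milk: 0.25 L × 3/5 × 1000 mL/L ÷ 240 mL/cup ≈ 0.6 cup

vegetable broth: 720.0 g; lamb shoulder: 476.3 g; vegetable oil: 549.0 mL; shredded cheddar: 0.8 oz; soy sauce: 765.0 g; coconut milk: 0.6 cup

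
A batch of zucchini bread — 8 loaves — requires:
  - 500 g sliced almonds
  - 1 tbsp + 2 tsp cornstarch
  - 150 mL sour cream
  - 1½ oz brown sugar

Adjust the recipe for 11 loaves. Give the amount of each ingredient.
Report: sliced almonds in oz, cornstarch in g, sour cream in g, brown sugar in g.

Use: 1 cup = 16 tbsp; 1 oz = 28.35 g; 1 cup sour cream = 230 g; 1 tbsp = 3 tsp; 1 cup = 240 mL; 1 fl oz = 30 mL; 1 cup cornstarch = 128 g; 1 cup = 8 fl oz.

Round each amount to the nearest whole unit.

sliced almonds: 24 oz; cornstarch: 18 g; sour cream: 198 g; brown sugar: 58 g

Scaling factor: 11/8 = 1.375.
sliced almonds: 500 g × 11/8 ÷ 28.35 g/oz ≈ 24 oz
cornstarch: (1 tbsp + 2 tsp = 5/3 tbsp) × 11/8 ÷ 16 tbsp/cup × 128 g/cup ≈ 18 g
sour cream: 150 mL × 11/8 ÷ 240 mL/cup × 230 g/cup ≈ 198 g
brown sugar: 1.5 oz × 11/8 × 28.35 g/oz ≈ 58 g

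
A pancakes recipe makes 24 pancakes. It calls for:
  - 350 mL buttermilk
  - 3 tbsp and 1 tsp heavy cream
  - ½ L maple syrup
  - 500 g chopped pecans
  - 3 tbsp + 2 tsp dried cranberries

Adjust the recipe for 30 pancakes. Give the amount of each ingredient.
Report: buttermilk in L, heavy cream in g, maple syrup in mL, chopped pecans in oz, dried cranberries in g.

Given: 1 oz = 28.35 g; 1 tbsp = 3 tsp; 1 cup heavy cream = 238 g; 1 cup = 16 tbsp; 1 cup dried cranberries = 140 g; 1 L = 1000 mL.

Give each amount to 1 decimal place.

Scaling factor: 30/24 = 5/4 = 1.25.
buttermilk: 350 mL × 5/4 ÷ 1000 mL/L ≈ 0.4 L
heavy cream: (3 tbsp + 1 tsp = 10/3 tbsp) × 5/4 ÷ 16 tbsp/cup × 238 g/cup ≈ 62.0 g
maple syrup: 0.5 L × 5/4 × 1000 mL/L = 625.0 mL
chopped pecans: 500 g × 5/4 ÷ 28.35 g/oz ≈ 22.0 oz
dried cranberries: (3 tbsp + 2 tsp = 11/3 tbsp) × 5/4 ÷ 16 tbsp/cup × 140 g/cup ≈ 40.1 g

buttermilk: 0.4 L; heavy cream: 62.0 g; maple syrup: 625.0 mL; chopped pecans: 22.0 oz; dried cranberries: 40.1 g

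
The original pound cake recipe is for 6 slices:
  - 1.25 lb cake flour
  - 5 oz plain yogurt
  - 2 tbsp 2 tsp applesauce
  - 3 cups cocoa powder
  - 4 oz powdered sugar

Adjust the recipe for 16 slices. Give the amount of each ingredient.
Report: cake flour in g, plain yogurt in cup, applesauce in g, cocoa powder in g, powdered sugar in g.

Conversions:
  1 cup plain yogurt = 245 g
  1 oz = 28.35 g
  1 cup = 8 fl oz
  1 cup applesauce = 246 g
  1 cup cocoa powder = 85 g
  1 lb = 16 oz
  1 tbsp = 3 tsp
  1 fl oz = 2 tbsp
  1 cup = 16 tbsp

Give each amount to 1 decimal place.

cake flour: 1512.0 g; plain yogurt: 1.5 cup; applesauce: 109.3 g; cocoa powder: 680.0 g; powdered sugar: 302.4 g

Scaling factor: 16/6 = 8/3.
cake flour: 1.25 lb × 8/3 × 16 oz/lb × 28.35 g/oz = 1512.0 g
plain yogurt: 5 oz × 8/3 × 28.35 g/oz ÷ 245 g/cup ≈ 1.5 cup
applesauce: (2 tbsp + 2 tsp = 8/3 tbsp) × 8/3 ÷ 16 tbsp/cup × 246 g/cup ≈ 109.3 g
cocoa powder: 3 cup × 8/3 × 85 g/cup = 680.0 g
powdered sugar: 4 oz × 8/3 × 28.35 g/oz = 302.4 g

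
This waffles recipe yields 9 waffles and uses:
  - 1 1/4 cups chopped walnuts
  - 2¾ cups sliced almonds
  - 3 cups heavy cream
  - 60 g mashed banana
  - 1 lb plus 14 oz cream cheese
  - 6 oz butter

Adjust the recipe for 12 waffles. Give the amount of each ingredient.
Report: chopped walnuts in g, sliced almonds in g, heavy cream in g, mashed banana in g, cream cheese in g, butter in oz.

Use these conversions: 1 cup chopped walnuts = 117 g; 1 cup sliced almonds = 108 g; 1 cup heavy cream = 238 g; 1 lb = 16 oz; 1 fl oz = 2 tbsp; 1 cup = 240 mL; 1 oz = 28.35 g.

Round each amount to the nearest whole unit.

chopped walnuts: 195 g; sliced almonds: 396 g; heavy cream: 952 g; mashed banana: 80 g; cream cheese: 1134 g; butter: 8 oz

Scaling factor: 12/9 = 4/3.
chopped walnuts: 1.25 cup × 4/3 × 117 g/cup = 195 g
sliced almonds: 2.75 cup × 4/3 × 108 g/cup = 396 g
heavy cream: 3 cup × 4/3 × 238 g/cup = 952 g
mashed banana: 60 g × 4/3 = 80 g
cream cheese: (1 lb + 14 oz = 1.875 lb) × 4/3 × 16 oz/lb × 28.35 g/oz = 1134 g
butter: 6 oz × 4/3 = 8 oz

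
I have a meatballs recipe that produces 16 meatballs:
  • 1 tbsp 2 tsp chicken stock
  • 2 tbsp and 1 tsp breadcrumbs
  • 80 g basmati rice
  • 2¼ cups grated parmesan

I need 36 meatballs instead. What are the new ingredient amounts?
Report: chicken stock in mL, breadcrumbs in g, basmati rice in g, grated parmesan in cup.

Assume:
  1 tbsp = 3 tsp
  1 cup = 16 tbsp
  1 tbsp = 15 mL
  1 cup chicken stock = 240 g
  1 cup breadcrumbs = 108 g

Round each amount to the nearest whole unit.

Scaling factor: 36/16 = 9/4 = 2.25.
chicken stock: (1 tbsp + 2 tsp = 5/3 tbsp) × 9/4 × 15 mL/tbsp ≈ 56 mL
breadcrumbs: (2 tbsp + 1 tsp = 7/3 tbsp) × 9/4 ÷ 16 tbsp/cup × 108 g/cup ≈ 35 g
basmati rice: 80 g × 9/4 = 180 g
grated parmesan: 2.25 cup × 9/4 ≈ 5 cup

chicken stock: 56 mL; breadcrumbs: 35 g; basmati rice: 180 g; grated parmesan: 5 cup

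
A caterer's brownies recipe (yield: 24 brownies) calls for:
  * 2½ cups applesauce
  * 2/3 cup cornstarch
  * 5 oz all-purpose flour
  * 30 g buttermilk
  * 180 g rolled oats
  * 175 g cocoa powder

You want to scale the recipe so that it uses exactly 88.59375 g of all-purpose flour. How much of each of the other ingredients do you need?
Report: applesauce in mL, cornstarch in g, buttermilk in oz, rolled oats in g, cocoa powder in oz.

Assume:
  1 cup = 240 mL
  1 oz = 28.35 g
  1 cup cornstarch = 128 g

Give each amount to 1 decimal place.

The original recipe has 141.75 g of all-purpose flour, so the scaling factor is 88.59375 ÷ 141.75 = 5/8 = 0.625.
applesauce: 2.5 cup × 5/8 × 240 mL/cup = 375.0 mL
cornstarch: 2/3 cup × 5/8 × 128 g/cup ≈ 53.3 g
buttermilk: 30 g × 5/8 ÷ 28.35 g/oz ≈ 0.7 oz
rolled oats: 180 g × 5/8 = 112.5 g
cocoa powder: 175 g × 5/8 ÷ 28.35 g/oz ≈ 3.9 oz

applesauce: 375.0 mL; cornstarch: 53.3 g; buttermilk: 0.7 oz; rolled oats: 112.5 g; cocoa powder: 3.9 oz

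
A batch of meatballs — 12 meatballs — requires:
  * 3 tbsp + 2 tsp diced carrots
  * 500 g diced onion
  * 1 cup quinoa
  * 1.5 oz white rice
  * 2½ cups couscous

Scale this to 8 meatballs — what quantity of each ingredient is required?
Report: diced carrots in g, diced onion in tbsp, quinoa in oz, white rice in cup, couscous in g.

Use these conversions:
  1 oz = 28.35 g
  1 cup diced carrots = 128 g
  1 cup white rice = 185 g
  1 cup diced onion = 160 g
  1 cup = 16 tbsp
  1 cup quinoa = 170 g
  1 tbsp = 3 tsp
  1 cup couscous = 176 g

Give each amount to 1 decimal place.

diced carrots: 19.6 g; diced onion: 33.3 tbsp; quinoa: 4.0 oz; white rice: 0.2 cup; couscous: 293.3 g

Scaling factor: 8/12 = 2/3.
diced carrots: (3 tbsp + 2 tsp = 11/3 tbsp) × 2/3 ÷ 16 tbsp/cup × 128 g/cup ≈ 19.6 g
diced onion: 500 g × 2/3 ÷ 160 g/cup × 16 tbsp/cup ≈ 33.3 tbsp
quinoa: 1 cup × 2/3 × 170 g/cup ÷ 28.35 g/oz ≈ 4.0 oz
white rice: 1.5 oz × 2/3 × 28.35 g/oz ÷ 185 g/cup ≈ 0.2 cup
couscous: 2.5 cup × 2/3 × 176 g/cup ≈ 293.3 g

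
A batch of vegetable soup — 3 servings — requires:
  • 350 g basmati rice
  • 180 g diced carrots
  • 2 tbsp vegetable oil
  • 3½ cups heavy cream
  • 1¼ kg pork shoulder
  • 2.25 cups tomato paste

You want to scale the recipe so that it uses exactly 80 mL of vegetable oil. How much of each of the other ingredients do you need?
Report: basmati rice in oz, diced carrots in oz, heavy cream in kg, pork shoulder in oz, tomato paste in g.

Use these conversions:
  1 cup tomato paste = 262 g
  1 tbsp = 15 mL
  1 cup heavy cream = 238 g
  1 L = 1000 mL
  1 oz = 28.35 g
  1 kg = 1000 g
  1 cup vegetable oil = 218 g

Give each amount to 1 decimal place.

The original recipe has 30 mL of vegetable oil, so the scaling factor is 80 ÷ 30 = 8/3.
basmati rice: 350 g × 8/3 ÷ 28.35 g/oz ≈ 32.9 oz
diced carrots: 180 g × 8/3 ÷ 28.35 g/oz ≈ 16.9 oz
heavy cream: 3.5 cup × 8/3 × 238 g/cup ÷ 1000 g/kg ≈ 2.2 kg
pork shoulder: 1.25 kg × 8/3 × 1000 g/kg ÷ 28.35 g/oz ≈ 117.6 oz
tomato paste: 2.25 cup × 8/3 × 262 g/cup = 1572.0 g

basmati rice: 32.9 oz; diced carrots: 16.9 oz; heavy cream: 2.2 kg; pork shoulder: 117.6 oz; tomato paste: 1572.0 g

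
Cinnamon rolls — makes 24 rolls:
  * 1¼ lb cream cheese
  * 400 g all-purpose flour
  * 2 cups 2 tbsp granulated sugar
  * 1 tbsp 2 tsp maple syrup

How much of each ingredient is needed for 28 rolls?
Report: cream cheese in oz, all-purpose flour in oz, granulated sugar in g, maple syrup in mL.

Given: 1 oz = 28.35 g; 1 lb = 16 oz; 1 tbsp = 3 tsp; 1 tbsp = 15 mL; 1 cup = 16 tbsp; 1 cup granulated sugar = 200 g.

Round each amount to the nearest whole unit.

cream cheese: 23 oz; all-purpose flour: 16 oz; granulated sugar: 496 g; maple syrup: 29 mL

Scaling factor: 28/24 = 7/6.
cream cheese: 1.25 lb × 7/6 × 16 oz/lb ≈ 23 oz
all-purpose flour: 400 g × 7/6 ÷ 28.35 g/oz ≈ 16 oz
granulated sugar: (2 cup + 2 tbsp = 2.125 cup) × 7/6 × 200 g/cup ≈ 496 g
maple syrup: (1 tbsp + 2 tsp = 5/3 tbsp) × 7/6 × 15 mL/tbsp ≈ 29 mL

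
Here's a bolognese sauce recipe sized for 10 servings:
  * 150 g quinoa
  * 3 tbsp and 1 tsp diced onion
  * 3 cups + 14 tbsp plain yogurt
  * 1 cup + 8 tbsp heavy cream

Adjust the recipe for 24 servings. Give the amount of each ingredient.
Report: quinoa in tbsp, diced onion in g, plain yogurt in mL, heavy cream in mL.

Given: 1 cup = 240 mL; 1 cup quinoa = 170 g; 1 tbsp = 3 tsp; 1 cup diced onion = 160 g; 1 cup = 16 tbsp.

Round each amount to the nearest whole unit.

Scaling factor: 24/10 = 12/5 = 2.4.
quinoa: 150 g × 12/5 ÷ 170 g/cup × 16 tbsp/cup ≈ 34 tbsp
diced onion: (3 tbsp + 1 tsp = 10/3 tbsp) × 12/5 ÷ 16 tbsp/cup × 160 g/cup = 80 g
plain yogurt: (3 cup + 14 tbsp = 3.875 cup) × 12/5 × 240 mL/cup = 2232 mL
heavy cream: (1 cup + 8 tbsp = 1.5 cup) × 12/5 × 240 mL/cup = 864 mL

quinoa: 34 tbsp; diced onion: 80 g; plain yogurt: 2232 mL; heavy cream: 864 mL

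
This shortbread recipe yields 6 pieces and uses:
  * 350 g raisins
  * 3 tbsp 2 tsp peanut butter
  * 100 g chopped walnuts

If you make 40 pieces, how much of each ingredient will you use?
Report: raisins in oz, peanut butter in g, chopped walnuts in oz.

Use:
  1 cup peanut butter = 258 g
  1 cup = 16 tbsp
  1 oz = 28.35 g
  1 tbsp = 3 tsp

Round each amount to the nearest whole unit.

raisins: 82 oz; peanut butter: 394 g; chopped walnuts: 24 oz

Scaling factor: 40/6 = 20/3.
raisins: 350 g × 20/3 ÷ 28.35 g/oz ≈ 82 oz
peanut butter: (3 tbsp + 2 tsp = 11/3 tbsp) × 20/3 ÷ 16 tbsp/cup × 258 g/cup ≈ 394 g
chopped walnuts: 100 g × 20/3 ÷ 28.35 g/oz ≈ 24 oz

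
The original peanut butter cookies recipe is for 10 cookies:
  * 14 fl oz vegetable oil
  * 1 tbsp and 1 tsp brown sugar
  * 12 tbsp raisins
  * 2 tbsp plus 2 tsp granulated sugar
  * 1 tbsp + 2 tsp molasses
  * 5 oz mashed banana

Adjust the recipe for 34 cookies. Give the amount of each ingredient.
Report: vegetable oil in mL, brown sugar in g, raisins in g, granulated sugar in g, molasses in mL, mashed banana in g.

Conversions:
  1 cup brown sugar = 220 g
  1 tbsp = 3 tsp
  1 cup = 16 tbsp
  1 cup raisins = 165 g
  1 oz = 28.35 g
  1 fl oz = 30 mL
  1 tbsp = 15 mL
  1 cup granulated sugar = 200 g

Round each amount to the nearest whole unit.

vegetable oil: 1428 mL; brown sugar: 62 g; raisins: 421 g; granulated sugar: 113 g; molasses: 85 mL; mashed banana: 482 g

Scaling factor: 34/10 = 17/5 = 3.4.
vegetable oil: 14 fl oz × 17/5 × 30 mL/fl oz = 1428 mL
brown sugar: (1 tbsp + 1 tsp = 4/3 tbsp) × 17/5 ÷ 16 tbsp/cup × 220 g/cup ≈ 62 g
raisins: 12 tbsp × 17/5 ÷ 16 tbsp/cup × 165 g/cup ≈ 421 g
granulated sugar: (2 tbsp + 2 tsp = 8/3 tbsp) × 17/5 ÷ 16 tbsp/cup × 200 g/cup ≈ 113 g
molasses: (1 tbsp + 2 tsp = 5/3 tbsp) × 17/5 × 15 mL/tbsp = 85 mL
mashed banana: 5 oz × 17/5 × 28.35 g/oz ≈ 482 g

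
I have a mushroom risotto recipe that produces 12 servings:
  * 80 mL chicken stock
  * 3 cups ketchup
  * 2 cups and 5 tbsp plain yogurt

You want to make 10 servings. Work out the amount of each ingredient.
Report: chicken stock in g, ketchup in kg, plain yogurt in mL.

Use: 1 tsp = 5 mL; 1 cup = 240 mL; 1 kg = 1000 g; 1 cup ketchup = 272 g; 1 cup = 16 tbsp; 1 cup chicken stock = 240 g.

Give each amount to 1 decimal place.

Scaling factor: 10/12 = 5/6.
chicken stock: 80 mL × 5/6 ÷ 240 mL/cup × 240 g/cup ≈ 66.7 g
ketchup: 3 cup × 5/6 × 272 g/cup ÷ 1000 g/kg ≈ 0.7 kg
plain yogurt: (2 cup + 5 tbsp = 2.3125 cup) × 5/6 × 240 mL/cup = 462.5 mL

chicken stock: 66.7 g; ketchup: 0.7 kg; plain yogurt: 462.5 mL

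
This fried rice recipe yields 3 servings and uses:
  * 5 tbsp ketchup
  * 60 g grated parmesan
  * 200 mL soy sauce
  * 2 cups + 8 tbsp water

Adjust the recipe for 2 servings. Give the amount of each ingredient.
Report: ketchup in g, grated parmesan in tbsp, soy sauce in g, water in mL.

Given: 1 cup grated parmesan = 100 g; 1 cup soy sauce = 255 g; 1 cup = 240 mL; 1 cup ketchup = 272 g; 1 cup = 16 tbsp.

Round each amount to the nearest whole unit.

ketchup: 57 g; grated parmesan: 6 tbsp; soy sauce: 142 g; water: 400 mL

Scaling factor: 2/3.
ketchup: 5 tbsp × 2/3 ÷ 16 tbsp/cup × 272 g/cup ≈ 57 g
grated parmesan: 60 g × 2/3 ÷ 100 g/cup × 16 tbsp/cup ≈ 6 tbsp
soy sauce: 200 mL × 2/3 ÷ 240 mL/cup × 255 g/cup ≈ 142 g
water: (2 cup + 8 tbsp = 2.5 cup) × 2/3 × 240 mL/cup = 400 mL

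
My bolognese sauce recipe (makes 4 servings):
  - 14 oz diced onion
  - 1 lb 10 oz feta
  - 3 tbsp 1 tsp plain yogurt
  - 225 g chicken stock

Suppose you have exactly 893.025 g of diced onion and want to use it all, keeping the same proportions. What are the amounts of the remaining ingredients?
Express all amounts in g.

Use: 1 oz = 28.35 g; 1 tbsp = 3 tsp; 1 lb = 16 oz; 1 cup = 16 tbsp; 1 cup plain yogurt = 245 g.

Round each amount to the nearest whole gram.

feta: 1658 g; plain yogurt: 115 g; chicken stock: 506 g

The original recipe has 396.9 g of diced onion, so the scaling factor is 893.025 ÷ 396.9 = 9/4 = 2.25.
feta: (1 lb + 10 oz = 1.625 lb) × 9/4 × 16 oz/lb × 28.35 g/oz ≈ 1658 g
plain yogurt: (3 tbsp + 1 tsp = 10/3 tbsp) × 9/4 ÷ 16 tbsp/cup × 245 g/cup ≈ 115 g
chicken stock: 225 g × 9/4 ≈ 506 g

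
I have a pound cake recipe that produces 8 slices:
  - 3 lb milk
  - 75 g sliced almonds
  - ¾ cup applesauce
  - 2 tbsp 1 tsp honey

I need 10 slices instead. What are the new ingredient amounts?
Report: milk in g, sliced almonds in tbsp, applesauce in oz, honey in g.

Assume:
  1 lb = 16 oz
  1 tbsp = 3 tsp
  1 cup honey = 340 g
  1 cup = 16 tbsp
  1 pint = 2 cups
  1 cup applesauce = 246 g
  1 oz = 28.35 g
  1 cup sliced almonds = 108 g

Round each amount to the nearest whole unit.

Scaling factor: 10/8 = 5/4 = 1.25.
milk: 3 lb × 5/4 × 16 oz/lb × 28.35 g/oz = 1701 g
sliced almonds: 75 g × 5/4 ÷ 108 g/cup × 16 tbsp/cup ≈ 14 tbsp
applesauce: 0.75 cup × 5/4 × 246 g/cup ÷ 28.35 g/oz ≈ 8 oz
honey: (2 tbsp + 1 tsp = 7/3 tbsp) × 5/4 ÷ 16 tbsp/cup × 340 g/cup ≈ 62 g

milk: 1701 g; sliced almonds: 14 tbsp; applesauce: 8 oz; honey: 62 g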